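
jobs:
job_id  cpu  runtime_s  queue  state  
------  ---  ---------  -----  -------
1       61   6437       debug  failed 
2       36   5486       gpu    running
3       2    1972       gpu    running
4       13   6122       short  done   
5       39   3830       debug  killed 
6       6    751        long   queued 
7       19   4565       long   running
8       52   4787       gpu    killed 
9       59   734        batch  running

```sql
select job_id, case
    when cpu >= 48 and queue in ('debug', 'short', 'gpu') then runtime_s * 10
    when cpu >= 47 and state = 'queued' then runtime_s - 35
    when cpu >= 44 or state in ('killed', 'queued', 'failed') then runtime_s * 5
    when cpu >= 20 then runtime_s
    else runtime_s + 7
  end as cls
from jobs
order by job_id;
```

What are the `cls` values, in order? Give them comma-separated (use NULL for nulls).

64370, 5486, 1979, 6129, 19150, 3755, 4572, 47870, 3670

job_id=1: cpu >= 48 and queue in ('debug', 'short', 'gpu') → 64370
job_id=2: cpu >= 20 → 5486
job_id=3: ELSE → 1979
job_id=4: ELSE → 6129
job_id=5: cpu >= 44 or state in ('killed', 'queued', 'failed') → 19150
job_id=6: cpu >= 44 or state in ('killed', 'queued', 'failed') → 3755
job_id=7: ELSE → 4572
job_id=8: cpu >= 48 and queue in ('debug', 'short', 'gpu') → 47870
job_id=9: cpu >= 44 or state in ('killed', 'queued', 'failed') → 3670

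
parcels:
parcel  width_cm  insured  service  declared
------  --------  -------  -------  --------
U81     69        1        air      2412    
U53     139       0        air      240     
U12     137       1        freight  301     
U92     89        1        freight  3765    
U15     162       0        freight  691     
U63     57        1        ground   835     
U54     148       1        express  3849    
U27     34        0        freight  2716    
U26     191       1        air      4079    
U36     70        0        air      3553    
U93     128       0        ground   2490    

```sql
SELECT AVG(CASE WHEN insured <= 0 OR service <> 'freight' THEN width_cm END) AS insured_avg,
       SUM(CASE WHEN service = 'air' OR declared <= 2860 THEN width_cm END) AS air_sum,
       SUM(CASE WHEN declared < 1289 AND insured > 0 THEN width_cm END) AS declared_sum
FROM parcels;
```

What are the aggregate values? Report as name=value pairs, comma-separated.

insured_avg=110.8888888889, air_sum=987, declared_sum=194

[insured_avg: insured <= 0 OR service <> 'freight']
parcel=U81: ✓ → 69
parcel=U53: ✓ → 139
parcel=U12: ✗
parcel=U92: ✗
parcel=U15: ✓ → 162
parcel=U63: ✓ → 57
parcel=U54: ✓ → 148
parcel=U27: ✓ → 34
parcel=U26: ✓ → 191
parcel=U36: ✓ → 70
parcel=U93: ✓ → 128
insured_avg = (69 + 139 + 162 + 57 + 148 + 34 + 191 + 70 + 128) / 9 = 110.8888888889
—
[air_sum: service = 'air' OR declared <= 2860]
parcel=U81: ✓ → 69
parcel=U53: ✓ → 139
parcel=U12: ✓ → 137
parcel=U92: ✗
parcel=U15: ✓ → 162
parcel=U63: ✓ → 57
parcel=U54: ✗
parcel=U27: ✓ → 34
parcel=U26: ✓ → 191
parcel=U36: ✓ → 70
parcel=U93: ✓ → 128
air_sum = 69 + 139 + 137 + 162 + 57 + 34 + 191 + 70 + 128 = 987
—
[declared_sum: declared < 1289 AND insured > 0]
parcel=U81: ✗
parcel=U53: ✗
parcel=U12: ✓ → 137
parcel=U92: ✗
parcel=U15: ✗
parcel=U63: ✓ → 57
parcel=U54: ✗
parcel=U27: ✗
parcel=U26: ✗
parcel=U36: ✗
parcel=U93: ✗
declared_sum = 137 + 57 = 194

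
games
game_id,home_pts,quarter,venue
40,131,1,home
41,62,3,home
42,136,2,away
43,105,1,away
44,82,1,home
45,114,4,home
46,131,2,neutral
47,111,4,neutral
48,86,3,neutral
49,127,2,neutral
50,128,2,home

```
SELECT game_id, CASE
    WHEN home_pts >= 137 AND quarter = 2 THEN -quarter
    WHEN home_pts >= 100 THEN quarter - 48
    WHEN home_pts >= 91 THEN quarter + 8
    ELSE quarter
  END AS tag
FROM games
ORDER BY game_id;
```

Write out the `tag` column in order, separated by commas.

game_id=40: home_pts >= 100 → -47
game_id=41: ELSE → 3
game_id=42: home_pts >= 100 → -46
game_id=43: home_pts >= 100 → -47
game_id=44: ELSE → 1
game_id=45: home_pts >= 100 → -44
game_id=46: home_pts >= 100 → -46
game_id=47: home_pts >= 100 → -44
game_id=48: ELSE → 3
game_id=49: home_pts >= 100 → -46
game_id=50: home_pts >= 100 → -46

-47, 3, -46, -47, 1, -44, -46, -44, 3, -46, -46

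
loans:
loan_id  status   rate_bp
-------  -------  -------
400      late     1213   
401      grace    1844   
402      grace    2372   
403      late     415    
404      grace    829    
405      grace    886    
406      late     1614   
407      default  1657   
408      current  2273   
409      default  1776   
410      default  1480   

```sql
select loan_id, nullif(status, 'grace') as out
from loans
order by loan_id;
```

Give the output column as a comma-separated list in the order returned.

loan_id=400: status=late vs grace: differ → late
loan_id=401: status=grace vs grace: equal → NULL
loan_id=402: status=grace vs grace: equal → NULL
loan_id=403: status=late vs grace: differ → late
loan_id=404: status=grace vs grace: equal → NULL
loan_id=405: status=grace vs grace: equal → NULL
loan_id=406: status=late vs grace: differ → late
loan_id=407: status=default vs grace: differ → default
loan_id=408: status=current vs grace: differ → current
loan_id=409: status=default vs grace: differ → default
loan_id=410: status=default vs grace: differ → default

late, NULL, NULL, late, NULL, NULL, late, default, current, default, default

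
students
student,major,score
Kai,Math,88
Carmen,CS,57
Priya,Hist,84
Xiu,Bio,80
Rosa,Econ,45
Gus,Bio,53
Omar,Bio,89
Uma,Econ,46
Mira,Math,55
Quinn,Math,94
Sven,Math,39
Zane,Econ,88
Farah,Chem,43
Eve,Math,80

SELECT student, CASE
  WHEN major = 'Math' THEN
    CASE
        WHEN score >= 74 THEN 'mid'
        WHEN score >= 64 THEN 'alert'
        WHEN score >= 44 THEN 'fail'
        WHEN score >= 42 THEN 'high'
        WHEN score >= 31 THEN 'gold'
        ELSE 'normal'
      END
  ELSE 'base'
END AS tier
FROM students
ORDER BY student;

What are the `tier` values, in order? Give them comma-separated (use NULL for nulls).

base, mid, base, base, mid, fail, base, base, mid, base, gold, base, base, base

student=Carmen: major='CS' → outer ELSE → base
student=Eve: major='Math' → inner[score >= 74] → mid
student=Farah: major='Chem' → outer ELSE → base
student=Gus: major='Bio' → outer ELSE → base
student=Kai: major='Math' → inner[score >= 74] → mid
student=Mira: major='Math' → inner[score >= 44] → fail
student=Omar: major='Bio' → outer ELSE → base
student=Priya: major='Hist' → outer ELSE → base
student=Quinn: major='Math' → inner[score >= 74] → mid
student=Rosa: major='Econ' → outer ELSE → base
student=Sven: major='Math' → inner[score >= 31] → gold
student=Uma: major='Econ' → outer ELSE → base
student=Xiu: major='Bio' → outer ELSE → base
student=Zane: major='Econ' → outer ELSE → base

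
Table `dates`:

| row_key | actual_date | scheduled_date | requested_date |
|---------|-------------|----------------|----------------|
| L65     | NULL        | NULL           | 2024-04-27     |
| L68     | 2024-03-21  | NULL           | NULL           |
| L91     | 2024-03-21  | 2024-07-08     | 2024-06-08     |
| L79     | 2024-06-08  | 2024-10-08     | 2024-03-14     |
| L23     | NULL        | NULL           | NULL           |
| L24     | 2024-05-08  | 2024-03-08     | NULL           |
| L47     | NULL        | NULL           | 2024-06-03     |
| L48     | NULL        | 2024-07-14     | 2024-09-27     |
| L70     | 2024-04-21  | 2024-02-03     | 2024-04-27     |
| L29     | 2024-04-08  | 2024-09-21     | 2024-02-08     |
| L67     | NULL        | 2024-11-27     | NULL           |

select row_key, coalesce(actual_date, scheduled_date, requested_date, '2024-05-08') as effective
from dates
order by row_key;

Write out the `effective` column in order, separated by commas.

row_key=L23: actual_date=NULL, scheduled_date=NULL, requested_date=NULL, → literal 2024-05-08 → 2024-05-08
row_key=L24: actual_date=2024-05-08 → 2024-05-08
row_key=L29: actual_date=2024-04-08 → 2024-04-08
row_key=L47: actual_date=NULL, scheduled_date=NULL, requested_date=2024-06-03 → 2024-06-03
row_key=L48: actual_date=NULL, scheduled_date=2024-07-14 → 2024-07-14
row_key=L65: actual_date=NULL, scheduled_date=NULL, requested_date=2024-04-27 → 2024-04-27
row_key=L67: actual_date=NULL, scheduled_date=2024-11-27 → 2024-11-27
row_key=L68: actual_date=2024-03-21 → 2024-03-21
row_key=L70: actual_date=2024-04-21 → 2024-04-21
row_key=L79: actual_date=2024-06-08 → 2024-06-08
row_key=L91: actual_date=2024-03-21 → 2024-03-21

2024-05-08, 2024-05-08, 2024-04-08, 2024-06-03, 2024-07-14, 2024-04-27, 2024-11-27, 2024-03-21, 2024-04-21, 2024-06-08, 2024-03-21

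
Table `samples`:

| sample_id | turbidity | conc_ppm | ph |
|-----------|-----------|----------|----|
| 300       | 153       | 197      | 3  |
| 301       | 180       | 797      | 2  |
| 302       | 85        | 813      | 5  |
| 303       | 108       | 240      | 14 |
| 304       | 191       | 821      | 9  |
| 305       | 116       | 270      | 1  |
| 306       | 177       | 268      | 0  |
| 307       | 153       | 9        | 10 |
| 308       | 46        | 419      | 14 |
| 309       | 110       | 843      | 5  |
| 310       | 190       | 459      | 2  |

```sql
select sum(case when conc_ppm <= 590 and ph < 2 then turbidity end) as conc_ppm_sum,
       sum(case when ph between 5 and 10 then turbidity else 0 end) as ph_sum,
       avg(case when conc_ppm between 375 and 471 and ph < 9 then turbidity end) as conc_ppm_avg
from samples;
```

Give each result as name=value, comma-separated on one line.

[conc_ppm_sum: conc_ppm <= 590 and ph < 2]
sample_id=300: ✗
sample_id=301: ✗
sample_id=302: ✗
sample_id=303: ✗
sample_id=304: ✗
sample_id=305: ✓ → 116
sample_id=306: ✓ → 177
sample_id=307: ✗
sample_id=308: ✗
sample_id=309: ✗
sample_id=310: ✗
conc_ppm_sum = 116 + 177 = 293
—
[ph_sum: ph between 5 and 10]
sample_id=300: ✗
sample_id=301: ✗
sample_id=302: ✓ → 85
sample_id=303: ✗
sample_id=304: ✓ → 191
sample_id=305: ✗
sample_id=306: ✗
sample_id=307: ✓ → 153
sample_id=308: ✗
sample_id=309: ✓ → 110
sample_id=310: ✗
ph_sum = 85 + 191 + 153 + 110 = 539
—
[conc_ppm_avg: conc_ppm between 375 and 471 and ph < 9]
sample_id=300: ✗
sample_id=301: ✗
sample_id=302: ✗
sample_id=303: ✗
sample_id=304: ✗
sample_id=305: ✗
sample_id=306: ✗
sample_id=307: ✗
sample_id=308: ✗
sample_id=309: ✗
sample_id=310: ✓ → 190
conc_ppm_avg = 190

conc_ppm_sum=293, ph_sum=539, conc_ppm_avg=190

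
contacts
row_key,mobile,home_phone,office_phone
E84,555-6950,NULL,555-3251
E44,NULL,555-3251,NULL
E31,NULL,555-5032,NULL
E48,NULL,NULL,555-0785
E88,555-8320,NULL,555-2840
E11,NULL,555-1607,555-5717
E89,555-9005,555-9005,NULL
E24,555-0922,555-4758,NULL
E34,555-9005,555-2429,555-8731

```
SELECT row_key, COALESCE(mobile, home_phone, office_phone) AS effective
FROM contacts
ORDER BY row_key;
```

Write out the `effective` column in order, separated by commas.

row_key=E11: mobile=NULL, home_phone=555-1607 → 555-1607
row_key=E24: mobile=555-0922 → 555-0922
row_key=E31: mobile=NULL, home_phone=555-5032 → 555-5032
row_key=E34: mobile=555-9005 → 555-9005
row_key=E44: mobile=NULL, home_phone=555-3251 → 555-3251
row_key=E48: mobile=NULL, home_phone=NULL, office_phone=555-0785 → 555-0785
row_key=E84: mobile=555-6950 → 555-6950
row_key=E88: mobile=555-8320 → 555-8320
row_key=E89: mobile=555-9005 → 555-9005

555-1607, 555-0922, 555-5032, 555-9005, 555-3251, 555-0785, 555-6950, 555-8320, 555-9005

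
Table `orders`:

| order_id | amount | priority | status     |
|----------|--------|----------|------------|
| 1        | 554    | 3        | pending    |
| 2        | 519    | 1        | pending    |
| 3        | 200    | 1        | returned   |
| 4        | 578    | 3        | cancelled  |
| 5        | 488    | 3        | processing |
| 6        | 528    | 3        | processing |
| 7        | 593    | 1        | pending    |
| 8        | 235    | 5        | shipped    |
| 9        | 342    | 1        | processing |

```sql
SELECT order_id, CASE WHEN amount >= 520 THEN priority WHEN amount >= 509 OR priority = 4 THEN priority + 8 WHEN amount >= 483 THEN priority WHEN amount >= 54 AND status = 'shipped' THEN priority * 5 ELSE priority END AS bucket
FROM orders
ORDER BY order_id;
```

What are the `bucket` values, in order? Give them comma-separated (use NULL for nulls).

order_id=1: amount >= 520 → 3
order_id=2: amount >= 509 OR priority = 4 → 9
order_id=3: ELSE → 1
order_id=4: amount >= 520 → 3
order_id=5: amount >= 483 → 3
order_id=6: amount >= 520 → 3
order_id=7: amount >= 520 → 1
order_id=8: amount >= 54 AND status = 'shipped' → 25
order_id=9: ELSE → 1

3, 9, 1, 3, 3, 3, 1, 25, 1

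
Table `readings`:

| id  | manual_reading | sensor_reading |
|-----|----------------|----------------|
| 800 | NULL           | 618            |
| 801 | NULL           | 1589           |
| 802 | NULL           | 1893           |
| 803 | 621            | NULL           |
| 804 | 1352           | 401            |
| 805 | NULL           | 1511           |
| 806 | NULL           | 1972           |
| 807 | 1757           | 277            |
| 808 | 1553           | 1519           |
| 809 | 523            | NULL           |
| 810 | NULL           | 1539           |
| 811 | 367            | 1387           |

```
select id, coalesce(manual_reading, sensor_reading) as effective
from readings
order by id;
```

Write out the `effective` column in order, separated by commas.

id=800: manual_reading=NULL, sensor_reading=618 → 618
id=801: manual_reading=NULL, sensor_reading=1589 → 1589
id=802: manual_reading=NULL, sensor_reading=1893 → 1893
id=803: manual_reading=621 → 621
id=804: manual_reading=1352 → 1352
id=805: manual_reading=NULL, sensor_reading=1511 → 1511
id=806: manual_reading=NULL, sensor_reading=1972 → 1972
id=807: manual_reading=1757 → 1757
id=808: manual_reading=1553 → 1553
id=809: manual_reading=523 → 523
id=810: manual_reading=NULL, sensor_reading=1539 → 1539
id=811: manual_reading=367 → 367

618, 1589, 1893, 621, 1352, 1511, 1972, 1757, 1553, 523, 1539, 367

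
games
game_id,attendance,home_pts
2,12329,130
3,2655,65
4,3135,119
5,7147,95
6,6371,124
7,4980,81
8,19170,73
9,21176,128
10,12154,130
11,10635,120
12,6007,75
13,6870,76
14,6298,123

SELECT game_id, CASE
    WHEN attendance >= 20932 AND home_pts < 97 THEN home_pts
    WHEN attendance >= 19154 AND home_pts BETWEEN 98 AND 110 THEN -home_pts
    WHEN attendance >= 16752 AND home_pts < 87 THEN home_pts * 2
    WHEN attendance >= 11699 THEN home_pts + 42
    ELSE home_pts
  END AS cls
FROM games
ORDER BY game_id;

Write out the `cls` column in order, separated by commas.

game_id=2: attendance >= 11699 → 172
game_id=3: ELSE → 65
game_id=4: ELSE → 119
game_id=5: ELSE → 95
game_id=6: ELSE → 124
game_id=7: ELSE → 81
game_id=8: attendance >= 16752 AND home_pts < 87 → 146
game_id=9: attendance >= 11699 → 170
game_id=10: attendance >= 11699 → 172
game_id=11: ELSE → 120
game_id=12: ELSE → 75
game_id=13: ELSE → 76
game_id=14: ELSE → 123

172, 65, 119, 95, 124, 81, 146, 170, 172, 120, 75, 76, 123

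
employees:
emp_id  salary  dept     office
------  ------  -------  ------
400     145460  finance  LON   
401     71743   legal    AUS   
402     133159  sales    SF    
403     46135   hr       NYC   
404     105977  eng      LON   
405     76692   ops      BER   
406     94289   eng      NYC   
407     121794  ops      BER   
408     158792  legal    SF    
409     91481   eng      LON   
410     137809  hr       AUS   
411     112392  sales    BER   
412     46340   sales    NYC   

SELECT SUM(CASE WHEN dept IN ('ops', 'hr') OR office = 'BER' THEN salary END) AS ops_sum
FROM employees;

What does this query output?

emp_id=400: ✗
emp_id=401: ✗
emp_id=402: ✗
emp_id=403: ✓ → 46135
emp_id=404: ✗
emp_id=405: ✓ → 76692
emp_id=406: ✗
emp_id=407: ✓ → 121794
emp_id=408: ✗
emp_id=409: ✗
emp_id=410: ✓ → 137809
emp_id=411: ✓ → 112392
emp_id=412: ✗
ops_sum = 46135 + 76692 + 121794 + 137809 + 112392 = 494822

494822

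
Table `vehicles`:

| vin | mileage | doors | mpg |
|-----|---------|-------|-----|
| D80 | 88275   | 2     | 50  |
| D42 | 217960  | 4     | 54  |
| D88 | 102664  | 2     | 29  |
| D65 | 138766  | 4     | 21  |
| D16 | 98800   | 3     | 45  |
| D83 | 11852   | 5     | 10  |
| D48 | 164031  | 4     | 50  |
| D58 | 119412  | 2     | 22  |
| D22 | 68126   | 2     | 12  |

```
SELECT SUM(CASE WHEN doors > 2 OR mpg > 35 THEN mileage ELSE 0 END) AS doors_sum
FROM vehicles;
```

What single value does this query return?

719684

vin=D80: ✓ → 88275
vin=D42: ✓ → 217960
vin=D88: ✗
vin=D65: ✓ → 138766
vin=D16: ✓ → 98800
vin=D83: ✓ → 11852
vin=D48: ✓ → 164031
vin=D58: ✗
vin=D22: ✗
doors_sum = 88275 + 217960 + 138766 + 98800 + 11852 + 164031 = 719684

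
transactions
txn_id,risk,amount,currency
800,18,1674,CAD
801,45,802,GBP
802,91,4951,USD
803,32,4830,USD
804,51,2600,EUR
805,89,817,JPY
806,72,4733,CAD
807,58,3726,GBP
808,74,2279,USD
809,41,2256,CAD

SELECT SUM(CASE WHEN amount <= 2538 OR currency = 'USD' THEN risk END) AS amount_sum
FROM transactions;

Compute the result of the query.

390

txn_id=800: ✓ → 18
txn_id=801: ✓ → 45
txn_id=802: ✓ → 91
txn_id=803: ✓ → 32
txn_id=804: ✗
txn_id=805: ✓ → 89
txn_id=806: ✗
txn_id=807: ✗
txn_id=808: ✓ → 74
txn_id=809: ✓ → 41
amount_sum = 18 + 45 + 91 + 32 + 89 + 74 + 41 = 390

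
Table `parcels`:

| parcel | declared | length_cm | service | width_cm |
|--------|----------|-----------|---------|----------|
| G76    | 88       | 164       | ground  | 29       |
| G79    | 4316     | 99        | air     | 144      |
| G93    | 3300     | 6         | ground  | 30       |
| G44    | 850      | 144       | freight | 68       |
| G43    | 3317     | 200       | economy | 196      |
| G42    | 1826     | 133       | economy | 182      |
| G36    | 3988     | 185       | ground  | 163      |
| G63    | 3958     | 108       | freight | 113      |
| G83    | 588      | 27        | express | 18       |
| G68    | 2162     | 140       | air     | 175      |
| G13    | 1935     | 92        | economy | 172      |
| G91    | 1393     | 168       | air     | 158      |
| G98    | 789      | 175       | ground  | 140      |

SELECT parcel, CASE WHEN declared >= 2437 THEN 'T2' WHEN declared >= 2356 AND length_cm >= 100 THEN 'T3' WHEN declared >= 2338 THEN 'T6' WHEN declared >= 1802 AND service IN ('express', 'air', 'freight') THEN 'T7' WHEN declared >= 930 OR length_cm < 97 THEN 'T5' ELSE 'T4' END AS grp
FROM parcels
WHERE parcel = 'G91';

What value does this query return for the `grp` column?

parcel = G91: declared=1393, length_cm=168, service=air, width_cm=158.
declared >= 2437 → false
declared >= 2356 AND length_cm >= 100 → false
declared >= 2338 → false
declared >= 1802 AND service IN ('express', 'air', 'freight') → false
declared >= 930 OR length_cm < 97 → true → T5

T5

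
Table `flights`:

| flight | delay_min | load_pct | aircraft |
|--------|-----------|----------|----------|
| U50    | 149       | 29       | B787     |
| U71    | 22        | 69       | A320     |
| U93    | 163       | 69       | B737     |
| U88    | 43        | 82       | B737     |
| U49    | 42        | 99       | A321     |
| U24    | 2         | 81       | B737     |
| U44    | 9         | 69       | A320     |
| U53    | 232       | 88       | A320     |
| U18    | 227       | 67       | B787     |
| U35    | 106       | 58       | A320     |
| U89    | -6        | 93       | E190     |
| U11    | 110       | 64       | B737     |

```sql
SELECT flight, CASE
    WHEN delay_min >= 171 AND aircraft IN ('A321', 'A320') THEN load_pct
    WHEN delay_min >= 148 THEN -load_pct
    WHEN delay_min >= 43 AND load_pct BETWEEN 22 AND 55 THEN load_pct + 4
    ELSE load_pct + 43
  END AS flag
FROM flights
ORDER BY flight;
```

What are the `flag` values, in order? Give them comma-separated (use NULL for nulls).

107, -67, 124, 101, 112, 142, -29, 88, 112, 125, 136, -69

flight=U11: ELSE → 107
flight=U18: delay_min >= 148 → -67
flight=U24: ELSE → 124
flight=U35: ELSE → 101
flight=U44: ELSE → 112
flight=U49: ELSE → 142
flight=U50: delay_min >= 148 → -29
flight=U53: delay_min >= 171 AND aircraft IN ('A321', 'A320') → 88
flight=U71: ELSE → 112
flight=U88: ELSE → 125
flight=U89: ELSE → 136
flight=U93: delay_min >= 148 → -69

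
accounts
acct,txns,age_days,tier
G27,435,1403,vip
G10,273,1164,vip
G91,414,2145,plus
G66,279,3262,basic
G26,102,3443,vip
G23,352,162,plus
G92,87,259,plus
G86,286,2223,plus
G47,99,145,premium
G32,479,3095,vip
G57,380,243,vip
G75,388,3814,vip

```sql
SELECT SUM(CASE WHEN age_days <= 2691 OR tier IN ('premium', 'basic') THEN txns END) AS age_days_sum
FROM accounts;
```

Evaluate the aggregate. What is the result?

acct=G27: ✓ → 435
acct=G10: ✓ → 273
acct=G91: ✓ → 414
acct=G66: ✓ → 279
acct=G26: ✗
acct=G23: ✓ → 352
acct=G92: ✓ → 87
acct=G86: ✓ → 286
acct=G47: ✓ → 99
acct=G32: ✗
acct=G57: ✓ → 380
acct=G75: ✗
age_days_sum = 435 + 273 + 414 + 279 + 352 + 87 + 286 + 99 + 380 = 2605

2605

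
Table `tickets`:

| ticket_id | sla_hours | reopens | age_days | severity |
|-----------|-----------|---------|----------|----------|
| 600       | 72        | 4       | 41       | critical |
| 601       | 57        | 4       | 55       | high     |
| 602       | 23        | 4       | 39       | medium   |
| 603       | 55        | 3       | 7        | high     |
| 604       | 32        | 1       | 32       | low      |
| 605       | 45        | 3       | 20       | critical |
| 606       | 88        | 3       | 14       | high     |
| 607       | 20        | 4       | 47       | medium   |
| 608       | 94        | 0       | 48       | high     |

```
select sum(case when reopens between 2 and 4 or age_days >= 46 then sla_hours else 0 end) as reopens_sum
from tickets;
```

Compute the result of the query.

454

ticket_id=600: ✓ → 72
ticket_id=601: ✓ → 57
ticket_id=602: ✓ → 23
ticket_id=603: ✓ → 55
ticket_id=604: ✗
ticket_id=605: ✓ → 45
ticket_id=606: ✓ → 88
ticket_id=607: ✓ → 20
ticket_id=608: ✓ → 94
reopens_sum = 72 + 57 + 23 + 55 + 45 + 88 + 20 + 94 = 454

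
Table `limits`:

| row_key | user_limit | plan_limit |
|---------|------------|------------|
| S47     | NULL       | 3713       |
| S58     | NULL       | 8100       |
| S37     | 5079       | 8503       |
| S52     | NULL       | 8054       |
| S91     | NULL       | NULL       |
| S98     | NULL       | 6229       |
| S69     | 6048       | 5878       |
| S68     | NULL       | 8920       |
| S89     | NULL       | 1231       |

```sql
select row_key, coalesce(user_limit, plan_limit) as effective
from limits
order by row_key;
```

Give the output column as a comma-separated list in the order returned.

5079, 3713, 8054, 8100, 8920, 6048, 1231, NULL, 6229

row_key=S37: user_limit=5079 → 5079
row_key=S47: user_limit=NULL, plan_limit=3713 → 3713
row_key=S52: user_limit=NULL, plan_limit=8054 → 8054
row_key=S58: user_limit=NULL, plan_limit=8100 → 8100
row_key=S68: user_limit=NULL, plan_limit=8920 → 8920
row_key=S69: user_limit=6048 → 6048
row_key=S89: user_limit=NULL, plan_limit=1231 → 1231
row_key=S91: user_limit=NULL, plan_limit=NULL (all NULL) → NULL
row_key=S98: user_limit=NULL, plan_limit=6229 → 6229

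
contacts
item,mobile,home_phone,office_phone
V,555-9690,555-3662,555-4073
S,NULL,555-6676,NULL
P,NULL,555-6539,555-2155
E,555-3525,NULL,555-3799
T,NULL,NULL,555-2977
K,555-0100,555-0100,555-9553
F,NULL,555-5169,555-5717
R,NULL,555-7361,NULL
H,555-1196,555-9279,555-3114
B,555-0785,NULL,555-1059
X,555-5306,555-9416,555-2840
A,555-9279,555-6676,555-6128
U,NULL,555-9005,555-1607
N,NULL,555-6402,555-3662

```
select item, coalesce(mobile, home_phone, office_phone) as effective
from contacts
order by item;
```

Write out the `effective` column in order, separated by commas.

item=A: mobile=555-9279 → 555-9279
item=B: mobile=555-0785 → 555-0785
item=E: mobile=555-3525 → 555-3525
item=F: mobile=NULL, home_phone=555-5169 → 555-5169
item=H: mobile=555-1196 → 555-1196
item=K: mobile=555-0100 → 555-0100
item=N: mobile=NULL, home_phone=555-6402 → 555-6402
item=P: mobile=NULL, home_phone=555-6539 → 555-6539
item=R: mobile=NULL, home_phone=555-7361 → 555-7361
item=S: mobile=NULL, home_phone=555-6676 → 555-6676
item=T: mobile=NULL, home_phone=NULL, office_phone=555-2977 → 555-2977
item=U: mobile=NULL, home_phone=555-9005 → 555-9005
item=V: mobile=555-9690 → 555-9690
item=X: mobile=555-5306 → 555-5306

555-9279, 555-0785, 555-3525, 555-5169, 555-1196, 555-0100, 555-6402, 555-6539, 555-7361, 555-6676, 555-2977, 555-9005, 555-9690, 555-5306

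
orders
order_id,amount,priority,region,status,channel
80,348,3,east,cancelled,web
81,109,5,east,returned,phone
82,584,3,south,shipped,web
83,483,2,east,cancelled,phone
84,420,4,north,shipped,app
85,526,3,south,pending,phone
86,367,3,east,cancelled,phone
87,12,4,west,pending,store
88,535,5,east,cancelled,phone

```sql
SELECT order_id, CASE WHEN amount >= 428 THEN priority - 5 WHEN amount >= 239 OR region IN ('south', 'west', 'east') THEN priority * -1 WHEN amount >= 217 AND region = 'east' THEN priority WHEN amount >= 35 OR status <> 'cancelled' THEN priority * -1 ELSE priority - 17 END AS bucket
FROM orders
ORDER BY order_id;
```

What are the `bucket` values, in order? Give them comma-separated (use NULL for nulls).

-3, -5, -2, -3, -4, -2, -3, -4, 0

order_id=80: amount >= 239 OR region IN ('south', 'west', 'east') → -3
order_id=81: amount >= 239 OR region IN ('south', 'west', 'east') → -5
order_id=82: amount >= 428 → -2
order_id=83: amount >= 428 → -3
order_id=84: amount >= 239 OR region IN ('south', 'west', 'east') → -4
order_id=85: amount >= 428 → -2
order_id=86: amount >= 239 OR region IN ('south', 'west', 'east') → -3
order_id=87: amount >= 239 OR region IN ('south', 'west', 'east') → -4
order_id=88: amount >= 428 → 0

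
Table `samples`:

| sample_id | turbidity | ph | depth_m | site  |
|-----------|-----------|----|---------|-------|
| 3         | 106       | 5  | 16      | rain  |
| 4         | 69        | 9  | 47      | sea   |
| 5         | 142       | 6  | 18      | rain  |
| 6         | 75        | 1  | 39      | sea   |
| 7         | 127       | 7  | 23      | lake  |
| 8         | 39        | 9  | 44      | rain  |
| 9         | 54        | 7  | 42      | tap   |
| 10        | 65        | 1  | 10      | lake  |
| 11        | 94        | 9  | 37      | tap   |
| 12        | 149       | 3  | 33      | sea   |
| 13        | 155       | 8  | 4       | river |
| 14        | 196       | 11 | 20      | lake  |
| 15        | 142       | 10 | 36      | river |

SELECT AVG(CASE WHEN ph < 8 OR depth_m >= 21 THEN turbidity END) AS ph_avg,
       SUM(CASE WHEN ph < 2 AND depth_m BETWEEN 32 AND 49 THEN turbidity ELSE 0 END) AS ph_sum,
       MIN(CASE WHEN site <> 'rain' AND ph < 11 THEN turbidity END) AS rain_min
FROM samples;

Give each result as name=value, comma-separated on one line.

[ph_avg: ph < 8 OR depth_m >= 21]
sample_id=3: ✓ → 106
sample_id=4: ✓ → 69
sample_id=5: ✓ → 142
sample_id=6: ✓ → 75
sample_id=7: ✓ → 127
sample_id=8: ✓ → 39
sample_id=9: ✓ → 54
sample_id=10: ✓ → 65
sample_id=11: ✓ → 94
sample_id=12: ✓ → 149
sample_id=13: ✗
sample_id=14: ✗
sample_id=15: ✓ → 142
ph_avg = (106 + 69 + 142 + 75 + 127 + 39 + 54 + 65 + 94 + 149 + 142) / 11 = 96.5454545455
—
[ph_sum: ph < 2 AND depth_m BETWEEN 32 AND 49]
sample_id=3: ✗
sample_id=4: ✗
sample_id=5: ✗
sample_id=6: ✓ → 75
sample_id=7: ✗
sample_id=8: ✗
sample_id=9: ✗
sample_id=10: ✗
sample_id=11: ✗
sample_id=12: ✗
sample_id=13: ✗
sample_id=14: ✗
sample_id=15: ✗
ph_sum = 75
—
[rain_min: site <> 'rain' AND ph < 11]
sample_id=3: ✗
sample_id=4: ✓ → 69
sample_id=5: ✗
sample_id=6: ✓ → 75
sample_id=7: ✓ → 127
sample_id=8: ✗
sample_id=9: ✓ → 54
sample_id=10: ✓ → 65
sample_id=11: ✓ → 94
sample_id=12: ✓ → 149
sample_id=13: ✓ → 155
sample_id=14: ✗
sample_id=15: ✓ → 142
rain_min = MIN(69, 75, 127, 54, 65, 94, 149, 155, 142) = 54

ph_avg=96.5454545455, ph_sum=75, rain_min=54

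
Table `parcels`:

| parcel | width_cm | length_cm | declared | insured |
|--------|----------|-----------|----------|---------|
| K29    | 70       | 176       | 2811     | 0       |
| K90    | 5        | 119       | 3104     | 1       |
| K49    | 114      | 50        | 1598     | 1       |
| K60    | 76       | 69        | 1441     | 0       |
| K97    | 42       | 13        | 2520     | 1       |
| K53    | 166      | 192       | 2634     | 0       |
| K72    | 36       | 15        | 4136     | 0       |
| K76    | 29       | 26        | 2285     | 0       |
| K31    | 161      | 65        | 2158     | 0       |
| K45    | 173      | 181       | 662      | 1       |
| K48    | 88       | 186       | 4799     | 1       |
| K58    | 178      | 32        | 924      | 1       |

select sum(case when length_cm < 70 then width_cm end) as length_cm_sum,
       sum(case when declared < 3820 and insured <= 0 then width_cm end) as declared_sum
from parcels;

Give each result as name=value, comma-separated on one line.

[length_cm_sum: length_cm < 70]
parcel=K29: ✗
parcel=K90: ✗
parcel=K49: ✓ → 114
parcel=K60: ✓ → 76
parcel=K97: ✓ → 42
parcel=K53: ✗
parcel=K72: ✓ → 36
parcel=K76: ✓ → 29
parcel=K31: ✓ → 161
parcel=K45: ✗
parcel=K48: ✗
parcel=K58: ✓ → 178
length_cm_sum = 114 + 76 + 42 + 36 + 29 + 161 + 178 = 636
—
[declared_sum: declared < 3820 and insured <= 0]
parcel=K29: ✓ → 70
parcel=K90: ✗
parcel=K49: ✗
parcel=K60: ✓ → 76
parcel=K97: ✗
parcel=K53: ✓ → 166
parcel=K72: ✗
parcel=K76: ✓ → 29
parcel=K31: ✓ → 161
parcel=K45: ✗
parcel=K48: ✗
parcel=K58: ✗
declared_sum = 70 + 76 + 166 + 29 + 161 = 502

length_cm_sum=636, declared_sum=502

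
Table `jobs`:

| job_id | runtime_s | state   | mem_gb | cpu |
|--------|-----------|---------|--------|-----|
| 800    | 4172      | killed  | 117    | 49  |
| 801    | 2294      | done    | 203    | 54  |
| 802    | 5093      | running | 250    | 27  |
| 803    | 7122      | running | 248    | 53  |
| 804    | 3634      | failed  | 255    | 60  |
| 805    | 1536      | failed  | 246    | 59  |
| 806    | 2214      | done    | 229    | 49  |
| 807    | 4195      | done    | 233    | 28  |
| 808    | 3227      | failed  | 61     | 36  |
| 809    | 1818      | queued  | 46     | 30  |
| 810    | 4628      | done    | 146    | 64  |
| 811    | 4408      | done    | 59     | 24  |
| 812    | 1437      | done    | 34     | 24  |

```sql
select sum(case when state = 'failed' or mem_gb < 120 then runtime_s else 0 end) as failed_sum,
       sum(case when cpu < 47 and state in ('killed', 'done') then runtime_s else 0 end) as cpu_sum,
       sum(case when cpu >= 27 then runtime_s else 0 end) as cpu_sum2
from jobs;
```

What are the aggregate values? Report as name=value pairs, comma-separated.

[failed_sum: state = 'failed' or mem_gb < 120]
job_id=800: ✓ → 4172
job_id=801: ✗
job_id=802: ✗
job_id=803: ✗
job_id=804: ✓ → 3634
job_id=805: ✓ → 1536
job_id=806: ✗
job_id=807: ✗
job_id=808: ✓ → 3227
job_id=809: ✓ → 1818
job_id=810: ✗
job_id=811: ✓ → 4408
job_id=812: ✓ → 1437
failed_sum = 4172 + 3634 + 1536 + 3227 + 1818 + 4408 + 1437 = 20232
—
[cpu_sum: cpu < 47 and state in ('killed', 'done')]
job_id=800: ✗
job_id=801: ✗
job_id=802: ✗
job_id=803: ✗
job_id=804: ✗
job_id=805: ✗
job_id=806: ✗
job_id=807: ✓ → 4195
job_id=808: ✗
job_id=809: ✗
job_id=810: ✗
job_id=811: ✓ → 4408
job_id=812: ✓ → 1437
cpu_sum = 4195 + 4408 + 1437 = 10040
—
[cpu_sum2: cpu >= 27]
job_id=800: ✓ → 4172
job_id=801: ✓ → 2294
job_id=802: ✓ → 5093
job_id=803: ✓ → 7122
job_id=804: ✓ → 3634
job_id=805: ✓ → 1536
job_id=806: ✓ → 2214
job_id=807: ✓ → 4195
job_id=808: ✓ → 3227
job_id=809: ✓ → 1818
job_id=810: ✓ → 4628
job_id=811: ✗
job_id=812: ✗
cpu_sum2 = 4172 + 2294 + 5093 + 7122 + 3634 + 1536 + 2214 + 4195 + 3227 + 1818 + 4628 = 39933

failed_sum=20232, cpu_sum=10040, cpu_sum2=39933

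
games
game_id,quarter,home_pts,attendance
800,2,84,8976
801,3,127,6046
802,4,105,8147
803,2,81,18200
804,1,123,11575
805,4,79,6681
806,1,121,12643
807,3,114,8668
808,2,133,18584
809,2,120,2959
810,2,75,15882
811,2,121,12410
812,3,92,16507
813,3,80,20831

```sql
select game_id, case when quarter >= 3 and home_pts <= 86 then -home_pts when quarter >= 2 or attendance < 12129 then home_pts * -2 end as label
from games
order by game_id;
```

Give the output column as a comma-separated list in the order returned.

-168, -254, -210, -162, -246, -79, NULL, -228, -266, -240, -150, -242, -184, -80

game_id=800: quarter >= 2 or attendance < 12129 → -168
game_id=801: quarter >= 2 or attendance < 12129 → -254
game_id=802: quarter >= 2 or attendance < 12129 → -210
game_id=803: quarter >= 2 or attendance < 12129 → -162
game_id=804: quarter >= 2 or attendance < 12129 → -246
game_id=805: quarter >= 3 and home_pts <= 86 → -79
game_id=806: (no match → NULL) → NULL
game_id=807: quarter >= 2 or attendance < 12129 → -228
game_id=808: quarter >= 2 or attendance < 12129 → -266
game_id=809: quarter >= 2 or attendance < 12129 → -240
game_id=810: quarter >= 2 or attendance < 12129 → -150
game_id=811: quarter >= 2 or attendance < 12129 → -242
game_id=812: quarter >= 2 or attendance < 12129 → -184
game_id=813: quarter >= 3 and home_pts <= 86 → -80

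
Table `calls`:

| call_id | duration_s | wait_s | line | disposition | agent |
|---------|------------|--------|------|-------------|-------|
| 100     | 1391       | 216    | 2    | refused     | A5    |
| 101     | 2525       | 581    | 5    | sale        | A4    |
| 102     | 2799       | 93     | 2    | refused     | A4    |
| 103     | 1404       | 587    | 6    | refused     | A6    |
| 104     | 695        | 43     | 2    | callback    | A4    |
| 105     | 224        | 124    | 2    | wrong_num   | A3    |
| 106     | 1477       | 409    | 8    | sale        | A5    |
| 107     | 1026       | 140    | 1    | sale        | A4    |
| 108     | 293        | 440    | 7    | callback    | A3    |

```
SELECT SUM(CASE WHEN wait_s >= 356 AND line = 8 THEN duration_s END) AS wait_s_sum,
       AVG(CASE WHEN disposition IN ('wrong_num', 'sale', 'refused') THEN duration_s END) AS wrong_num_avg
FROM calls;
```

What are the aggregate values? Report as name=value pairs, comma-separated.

[wait_s_sum: wait_s >= 356 AND line = 8]
call_id=100: ✗
call_id=101: ✗
call_id=102: ✗
call_id=103: ✗
call_id=104: ✗
call_id=105: ✗
call_id=106: ✓ → 1477
call_id=107: ✗
call_id=108: ✗
wait_s_sum = 1477
—
[wrong_num_avg: disposition IN ('wrong_num', 'sale', 'refused')]
call_id=100: ✓ → 1391
call_id=101: ✓ → 2525
call_id=102: ✓ → 2799
call_id=103: ✓ → 1404
call_id=104: ✗
call_id=105: ✓ → 224
call_id=106: ✓ → 1477
call_id=107: ✓ → 1026
call_id=108: ✗
wrong_num_avg = (1391 + 2525 + 2799 + 1404 + 224 + 1477 + 1026) / 7 = 1549.4285714286

wait_s_sum=1477, wrong_num_avg=1549.4285714286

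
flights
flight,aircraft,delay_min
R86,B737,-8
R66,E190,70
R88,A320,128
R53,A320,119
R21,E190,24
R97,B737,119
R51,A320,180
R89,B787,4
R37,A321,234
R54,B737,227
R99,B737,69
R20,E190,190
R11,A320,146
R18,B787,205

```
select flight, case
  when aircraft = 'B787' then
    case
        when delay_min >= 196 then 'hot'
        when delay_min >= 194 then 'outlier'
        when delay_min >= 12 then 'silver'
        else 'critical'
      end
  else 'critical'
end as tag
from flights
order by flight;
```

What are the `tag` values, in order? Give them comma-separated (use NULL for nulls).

critical, hot, critical, critical, critical, critical, critical, critical, critical, critical, critical, critical, critical, critical

flight=R11: aircraft='A320' → outer ELSE → critical
flight=R18: aircraft='B787' → inner[delay_min >= 196] → hot
flight=R20: aircraft='E190' → outer ELSE → critical
flight=R21: aircraft='E190' → outer ELSE → critical
flight=R37: aircraft='A321' → outer ELSE → critical
flight=R51: aircraft='A320' → outer ELSE → critical
flight=R53: aircraft='A320' → outer ELSE → critical
flight=R54: aircraft='B737' → outer ELSE → critical
flight=R66: aircraft='E190' → outer ELSE → critical
flight=R86: aircraft='B737' → outer ELSE → critical
flight=R88: aircraft='A320' → outer ELSE → critical
flight=R89: aircraft='B787' → inner[ELSE] → critical
flight=R97: aircraft='B737' → outer ELSE → critical
flight=R99: aircraft='B737' → outer ELSE → critical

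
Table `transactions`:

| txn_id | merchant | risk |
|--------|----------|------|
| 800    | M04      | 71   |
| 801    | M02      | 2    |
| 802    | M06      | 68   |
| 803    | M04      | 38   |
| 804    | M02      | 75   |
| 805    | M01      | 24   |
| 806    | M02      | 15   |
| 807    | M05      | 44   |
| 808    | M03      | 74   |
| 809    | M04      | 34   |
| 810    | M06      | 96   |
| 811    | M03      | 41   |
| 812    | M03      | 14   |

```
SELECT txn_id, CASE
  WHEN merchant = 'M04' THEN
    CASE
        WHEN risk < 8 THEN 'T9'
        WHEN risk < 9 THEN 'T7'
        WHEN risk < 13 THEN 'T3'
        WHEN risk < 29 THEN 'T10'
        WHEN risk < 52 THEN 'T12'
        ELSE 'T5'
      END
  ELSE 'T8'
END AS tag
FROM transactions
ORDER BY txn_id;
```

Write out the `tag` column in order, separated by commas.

T5, T8, T8, T12, T8, T8, T8, T8, T8, T12, T8, T8, T8

txn_id=800: merchant='M04' → inner[ELSE] → T5
txn_id=801: merchant='M02' → outer ELSE → T8
txn_id=802: merchant='M06' → outer ELSE → T8
txn_id=803: merchant='M04' → inner[risk < 52] → T12
txn_id=804: merchant='M02' → outer ELSE → T8
txn_id=805: merchant='M01' → outer ELSE → T8
txn_id=806: merchant='M02' → outer ELSE → T8
txn_id=807: merchant='M05' → outer ELSE → T8
txn_id=808: merchant='M03' → outer ELSE → T8
txn_id=809: merchant='M04' → inner[risk < 52] → T12
txn_id=810: merchant='M06' → outer ELSE → T8
txn_id=811: merchant='M03' → outer ELSE → T8
txn_id=812: merchant='M03' → outer ELSE → T8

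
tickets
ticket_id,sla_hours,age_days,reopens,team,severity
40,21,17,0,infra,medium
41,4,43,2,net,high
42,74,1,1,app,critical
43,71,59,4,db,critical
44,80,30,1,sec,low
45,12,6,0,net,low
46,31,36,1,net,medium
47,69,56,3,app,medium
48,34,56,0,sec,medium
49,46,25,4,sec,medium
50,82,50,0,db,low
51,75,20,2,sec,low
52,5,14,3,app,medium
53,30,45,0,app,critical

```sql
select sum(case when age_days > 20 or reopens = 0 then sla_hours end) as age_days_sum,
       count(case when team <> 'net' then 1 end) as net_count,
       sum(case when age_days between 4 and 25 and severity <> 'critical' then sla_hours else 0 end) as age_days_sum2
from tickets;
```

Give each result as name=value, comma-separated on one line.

[age_days_sum: age_days > 20 or reopens = 0]
ticket_id=40: ✓ → 21
ticket_id=41: ✓ → 4
ticket_id=42: ✗
ticket_id=43: ✓ → 71
ticket_id=44: ✓ → 80
ticket_id=45: ✓ → 12
ticket_id=46: ✓ → 31
ticket_id=47: ✓ → 69
ticket_id=48: ✓ → 34
ticket_id=49: ✓ → 46
ticket_id=50: ✓ → 82
ticket_id=51: ✗
ticket_id=52: ✗
ticket_id=53: ✓ → 30
age_days_sum = 21 + 4 + 71 + 80 + 12 + 31 + 69 + 34 + 46 + 82 + 30 = 480
—
[net_count: team <> 'net']
ticket_id=40: ✓ → 1
ticket_id=41: ✗
ticket_id=42: ✓ → 1
ticket_id=43: ✓ → 1
ticket_id=44: ✓ → 1
ticket_id=45: ✗
ticket_id=46: ✗
ticket_id=47: ✓ → 1
ticket_id=48: ✓ → 1
ticket_id=49: ✓ → 1
ticket_id=50: ✓ → 1
ticket_id=51: ✓ → 1
ticket_id=52: ✓ → 1
ticket_id=53: ✓ → 1
net_count = COUNT(1, 1, 1, 1, 1, 1, 1, 1, 1, 1, 1) = 11
—
[age_days_sum2: age_days between 4 and 25 and severity <> 'critical']
ticket_id=40: ✓ → 21
ticket_id=41: ✗
ticket_id=42: ✗
ticket_id=43: ✗
ticket_id=44: ✗
ticket_id=45: ✓ → 12
ticket_id=46: ✗
ticket_id=47: ✗
ticket_id=48: ✗
ticket_id=49: ✓ → 46
ticket_id=50: ✗
ticket_id=51: ✓ → 75
ticket_id=52: ✓ → 5
ticket_id=53: ✗
age_days_sum2 = 21 + 12 + 46 + 75 + 5 = 159

age_days_sum=480, net_count=11, age_days_sum2=159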